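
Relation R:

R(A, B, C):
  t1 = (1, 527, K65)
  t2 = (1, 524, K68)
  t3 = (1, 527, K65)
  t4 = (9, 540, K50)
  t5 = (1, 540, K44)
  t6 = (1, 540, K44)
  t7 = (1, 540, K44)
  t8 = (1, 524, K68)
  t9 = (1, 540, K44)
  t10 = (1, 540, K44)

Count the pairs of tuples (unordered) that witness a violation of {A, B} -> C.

(A=1, B=527): all 2 rows agree on C — 0 pairs.
(A=1, B=524): all 2 rows agree on C — 0 pairs.
(A=1, B=540): all 5 rows agree on C — 0 pairs.

0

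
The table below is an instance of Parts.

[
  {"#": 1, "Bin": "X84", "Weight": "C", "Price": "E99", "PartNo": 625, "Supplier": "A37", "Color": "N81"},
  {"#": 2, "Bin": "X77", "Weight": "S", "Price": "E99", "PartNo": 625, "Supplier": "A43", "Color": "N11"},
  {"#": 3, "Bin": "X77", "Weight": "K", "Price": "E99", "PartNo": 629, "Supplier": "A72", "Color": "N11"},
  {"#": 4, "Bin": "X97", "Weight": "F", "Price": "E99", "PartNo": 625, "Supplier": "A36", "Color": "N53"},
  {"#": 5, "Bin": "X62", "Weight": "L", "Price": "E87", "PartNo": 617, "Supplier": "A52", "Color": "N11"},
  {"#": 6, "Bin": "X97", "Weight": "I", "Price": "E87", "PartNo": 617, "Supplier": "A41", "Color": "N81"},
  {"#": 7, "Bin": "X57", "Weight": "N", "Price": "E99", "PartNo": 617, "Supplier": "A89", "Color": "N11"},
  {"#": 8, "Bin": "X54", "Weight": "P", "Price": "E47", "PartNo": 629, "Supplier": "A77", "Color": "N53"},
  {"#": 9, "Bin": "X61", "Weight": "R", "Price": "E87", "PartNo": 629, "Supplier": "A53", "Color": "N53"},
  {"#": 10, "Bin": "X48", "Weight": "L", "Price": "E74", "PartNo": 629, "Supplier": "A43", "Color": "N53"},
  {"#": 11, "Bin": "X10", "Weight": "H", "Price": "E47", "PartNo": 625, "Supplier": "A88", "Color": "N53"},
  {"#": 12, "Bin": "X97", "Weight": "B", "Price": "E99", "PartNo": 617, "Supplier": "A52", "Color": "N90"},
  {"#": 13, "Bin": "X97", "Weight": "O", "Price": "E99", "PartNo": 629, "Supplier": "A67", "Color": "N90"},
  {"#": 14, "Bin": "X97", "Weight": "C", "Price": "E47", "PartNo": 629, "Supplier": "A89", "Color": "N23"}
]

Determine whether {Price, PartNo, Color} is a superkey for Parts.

All 14 rows have distinct {Price, PartNo, Color} values, so {Price, PartNo, Color} → (all attributes) holds and {Price, PartNo, Color} is a superkey.

Yes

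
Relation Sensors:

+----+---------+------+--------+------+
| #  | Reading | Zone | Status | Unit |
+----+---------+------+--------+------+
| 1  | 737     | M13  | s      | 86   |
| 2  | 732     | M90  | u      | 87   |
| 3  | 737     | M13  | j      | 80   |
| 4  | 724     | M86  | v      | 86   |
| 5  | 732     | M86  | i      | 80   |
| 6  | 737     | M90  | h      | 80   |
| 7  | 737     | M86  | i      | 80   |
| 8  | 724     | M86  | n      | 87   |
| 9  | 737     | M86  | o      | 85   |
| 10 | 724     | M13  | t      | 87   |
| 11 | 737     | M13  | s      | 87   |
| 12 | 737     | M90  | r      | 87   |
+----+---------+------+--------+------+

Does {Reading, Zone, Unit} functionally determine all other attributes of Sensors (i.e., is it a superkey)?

All 12 rows have distinct {Reading, Zone, Unit} values, so {Reading, Zone, Unit} → (all attributes) holds and {Reading, Zone, Unit} is a superkey.

Yes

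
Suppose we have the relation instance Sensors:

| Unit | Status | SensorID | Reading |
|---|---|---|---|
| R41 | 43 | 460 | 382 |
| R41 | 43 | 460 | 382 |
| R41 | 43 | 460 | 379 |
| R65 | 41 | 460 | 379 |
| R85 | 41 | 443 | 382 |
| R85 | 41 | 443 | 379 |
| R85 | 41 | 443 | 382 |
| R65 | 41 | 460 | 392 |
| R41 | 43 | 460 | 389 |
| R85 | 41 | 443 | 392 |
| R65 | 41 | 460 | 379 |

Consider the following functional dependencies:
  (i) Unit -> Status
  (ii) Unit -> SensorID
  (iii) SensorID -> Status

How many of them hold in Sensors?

(i) Unit -> Status: every LHS value maps to a single RHS value — holds.
(ii) Unit -> SensorID: every LHS value maps to a single RHS value — holds.
(iii) SensorID -> Status: SensorID=460: 7 rows → Status takes values {43, 41} — violation — fails.
2 of the 3 dependencies hold.

2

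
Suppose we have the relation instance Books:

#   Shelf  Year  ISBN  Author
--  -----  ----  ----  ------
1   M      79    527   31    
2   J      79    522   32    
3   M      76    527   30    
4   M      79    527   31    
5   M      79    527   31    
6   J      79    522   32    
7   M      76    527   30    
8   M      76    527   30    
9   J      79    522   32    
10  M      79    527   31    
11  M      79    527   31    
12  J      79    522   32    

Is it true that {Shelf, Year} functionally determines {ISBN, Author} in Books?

Yes

(Shelf=M, Year=79): rows 1, 4, 5, 10, 11 → {ISBN,Author} = (527, 31), (527, 31), (527, 31), (527, 31), (527, 31) ✓
(Shelf=J, Year=79): rows 2, 6, 9, 12 → {ISBN,Author} = (522, 32), (522, 32), (522, 32), (522, 32) ✓
(Shelf=M, Year=76): rows 3, 7, 8 → {ISBN,Author} = (527, 30), (527, 30), (527, 30) ✓
Every {Shelf, Year} value is associated with a single {ISBN, Author} value, so {Shelf, Year} → {ISBN, Author} holds.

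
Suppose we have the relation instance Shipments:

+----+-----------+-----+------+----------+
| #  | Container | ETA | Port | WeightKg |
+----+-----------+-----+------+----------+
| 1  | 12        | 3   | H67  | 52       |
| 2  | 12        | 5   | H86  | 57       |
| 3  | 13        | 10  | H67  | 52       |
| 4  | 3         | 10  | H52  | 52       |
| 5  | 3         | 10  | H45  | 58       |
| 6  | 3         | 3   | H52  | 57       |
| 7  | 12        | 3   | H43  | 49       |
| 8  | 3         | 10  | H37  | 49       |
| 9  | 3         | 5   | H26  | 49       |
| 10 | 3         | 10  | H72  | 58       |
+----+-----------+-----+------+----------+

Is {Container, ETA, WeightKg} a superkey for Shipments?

No

Rows 5 and 10 have the same {Container, ETA, WeightKg} value (Container=3, ETA=10, WeightKg=58) but are distinct tuples, so {Container, ETA, WeightKg} does not determine every attribute — not a superkey.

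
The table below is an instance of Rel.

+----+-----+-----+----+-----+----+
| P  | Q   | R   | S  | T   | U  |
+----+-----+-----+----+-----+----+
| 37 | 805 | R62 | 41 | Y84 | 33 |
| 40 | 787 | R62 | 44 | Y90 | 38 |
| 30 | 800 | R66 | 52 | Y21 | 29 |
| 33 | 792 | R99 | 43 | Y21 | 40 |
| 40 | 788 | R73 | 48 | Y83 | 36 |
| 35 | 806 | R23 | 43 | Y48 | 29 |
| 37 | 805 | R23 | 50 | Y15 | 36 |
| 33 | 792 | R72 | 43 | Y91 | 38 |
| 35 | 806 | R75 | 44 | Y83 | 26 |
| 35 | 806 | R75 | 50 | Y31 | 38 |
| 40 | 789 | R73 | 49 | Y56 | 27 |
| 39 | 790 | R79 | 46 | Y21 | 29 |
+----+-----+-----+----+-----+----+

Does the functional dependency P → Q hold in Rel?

No

P=37: 2 rows → Q = 805, 805 ✓
P=40: 3 rows → Q takes values {787, 788, 789} — violation
P=30: 1 row → Q = 800 ✓
P=33: 2 rows → Q = 792, 792 ✓
P=35: 3 rows → Q = 806, 806, 806 ✓
P=39: 1 row → Q = 790 ✓
Two rows agree on P but differ on Q, so P → Q does not hold.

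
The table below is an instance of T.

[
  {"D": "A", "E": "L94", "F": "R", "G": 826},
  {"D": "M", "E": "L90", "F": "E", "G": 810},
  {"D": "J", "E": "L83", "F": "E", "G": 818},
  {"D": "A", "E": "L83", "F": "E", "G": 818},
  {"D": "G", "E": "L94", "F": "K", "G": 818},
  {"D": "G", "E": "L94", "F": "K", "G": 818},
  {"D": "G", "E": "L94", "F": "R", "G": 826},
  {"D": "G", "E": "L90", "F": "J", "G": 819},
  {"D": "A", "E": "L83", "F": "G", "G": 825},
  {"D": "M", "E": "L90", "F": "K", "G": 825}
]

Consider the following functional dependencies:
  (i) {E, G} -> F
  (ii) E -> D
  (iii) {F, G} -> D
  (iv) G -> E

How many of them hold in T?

1

(i) {E, G} -> F: every LHS value maps to a single RHS value — holds.
(ii) E -> D: E=L94: 4 rows → D takes values {A, G} — violation; E=L90: 3 rows → D takes values {M, G} — violation; E=L83: 3 rows → D takes values {J, A} — violation — fails.
(iii) {F, G} -> D: (F=R, G=826): 2 rows → D takes values {A, G} — violation; (F=E, G=818): 2 rows → D takes values {J, A} — violation — fails.
(iv) G -> E: G=818: 4 rows → E takes values {L83, L94} — violation; G=825: 2 rows → E takes values {L83, L90} — violation — fails.
1 of the 4 dependencies holds.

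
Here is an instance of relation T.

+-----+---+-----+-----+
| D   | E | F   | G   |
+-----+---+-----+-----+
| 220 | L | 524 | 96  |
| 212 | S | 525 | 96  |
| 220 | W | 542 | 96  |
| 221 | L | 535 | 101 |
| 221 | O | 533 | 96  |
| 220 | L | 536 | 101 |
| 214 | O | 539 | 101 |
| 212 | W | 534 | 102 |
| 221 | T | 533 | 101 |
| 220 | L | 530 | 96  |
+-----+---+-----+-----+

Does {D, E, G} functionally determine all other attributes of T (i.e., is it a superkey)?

Two distinct rows share (D=220, E=L, G=96), so {D, E, G} does not determine every attribute — not a superkey.

No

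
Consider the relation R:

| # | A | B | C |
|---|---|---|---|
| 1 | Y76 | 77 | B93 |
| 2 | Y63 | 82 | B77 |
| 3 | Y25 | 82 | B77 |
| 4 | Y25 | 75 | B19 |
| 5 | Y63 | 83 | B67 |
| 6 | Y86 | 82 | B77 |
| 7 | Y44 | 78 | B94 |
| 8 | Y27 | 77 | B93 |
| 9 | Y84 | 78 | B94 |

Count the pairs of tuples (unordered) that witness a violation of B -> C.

B=77: all 2 rows agree on C — 0 pairs.
B=82: all 3 rows agree on C — 0 pairs.
B=78: all 2 rows agree on C — 0 pairs.

0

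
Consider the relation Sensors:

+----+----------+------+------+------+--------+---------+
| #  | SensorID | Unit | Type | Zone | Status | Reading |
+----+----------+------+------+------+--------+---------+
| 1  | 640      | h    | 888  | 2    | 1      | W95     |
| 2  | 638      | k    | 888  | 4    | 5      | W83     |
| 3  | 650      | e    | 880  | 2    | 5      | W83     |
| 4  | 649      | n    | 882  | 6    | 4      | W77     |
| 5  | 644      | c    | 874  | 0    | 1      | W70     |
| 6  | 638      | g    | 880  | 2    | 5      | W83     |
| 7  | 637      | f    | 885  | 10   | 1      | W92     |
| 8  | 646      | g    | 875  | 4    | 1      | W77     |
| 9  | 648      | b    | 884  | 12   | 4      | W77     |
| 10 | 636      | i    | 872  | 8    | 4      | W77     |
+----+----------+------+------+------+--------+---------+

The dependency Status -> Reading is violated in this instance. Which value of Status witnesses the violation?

1

Status=1: rows 1, 5, 7, 8 → Reading takes values {W95, W70, W92, W77} — violation
Status=5: rows 2, 3, 6 → Reading = W83, W83, W83 ✓
Status=4: rows 4, 9, 10 → Reading = W77, W77, W77 ✓
The only Status value with inconsistent Reading is Status=1.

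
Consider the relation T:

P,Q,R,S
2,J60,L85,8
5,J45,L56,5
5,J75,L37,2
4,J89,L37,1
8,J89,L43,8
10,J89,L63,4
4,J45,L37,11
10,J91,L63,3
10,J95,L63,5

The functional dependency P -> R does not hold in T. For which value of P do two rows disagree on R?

5

P=2: 1 row → R = L85 ✓
P=5: 2 rows → R takes values {L56, L37} — violation
P=4: 2 rows → R = L37, L37 ✓
P=8: 1 row → R = L43 ✓
P=10: 3 rows → R = L63, L63, L63 ✓
The only P value with inconsistent R is P=5.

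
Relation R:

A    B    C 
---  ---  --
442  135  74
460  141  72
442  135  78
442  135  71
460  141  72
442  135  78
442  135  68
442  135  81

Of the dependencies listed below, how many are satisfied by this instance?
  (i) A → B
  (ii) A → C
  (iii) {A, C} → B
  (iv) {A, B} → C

(i) A → B: every LHS value maps to a single RHS value — holds.
(ii) A → C: A=442: 6 rows → C takes values {74, 78, 71, 68, 81} — violation — fails.
(iii) {A, C} → B: every LHS value maps to a single RHS value — holds.
(iv) {A, B} → C: (A=442, B=135): 6 rows → C takes values {74, 78, 71, 68, 81} — violation — fails.
2 of the 4 dependencies hold.

2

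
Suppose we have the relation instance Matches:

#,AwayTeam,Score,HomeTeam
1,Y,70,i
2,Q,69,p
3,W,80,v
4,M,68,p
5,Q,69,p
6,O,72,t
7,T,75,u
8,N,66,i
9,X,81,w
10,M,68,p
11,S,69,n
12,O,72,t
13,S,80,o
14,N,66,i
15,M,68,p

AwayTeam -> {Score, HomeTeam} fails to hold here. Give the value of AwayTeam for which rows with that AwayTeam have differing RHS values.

AwayTeam=Y: row 1 → {Score,HomeTeam} = (70, i) ✓
AwayTeam=Q: rows 2, 5 → {Score,HomeTeam} = (69, p), (69, p) ✓
AwayTeam=W: row 3 → {Score,HomeTeam} = (80, v) ✓
AwayTeam=M: rows 4, 10, 15 → {Score,HomeTeam} = (68, p), (68, p), (68, p) ✓
AwayTeam=O: rows 6, 12 → {Score,HomeTeam} = (72, t), (72, t) ✓
AwayTeam=T: row 7 → {Score,HomeTeam} = (75, u) ✓
AwayTeam=N: rows 8, 14 → {Score,HomeTeam} = (66, i), (66, i) ✓
AwayTeam=X: row 9 → {Score,HomeTeam} = (81, w) ✓
AwayTeam=S: rows 11, 13 → {Score,HomeTeam} takes values {(69, n), (80, o)} — violation
The only AwayTeam value with inconsistent RHS is AwayTeam=S.

S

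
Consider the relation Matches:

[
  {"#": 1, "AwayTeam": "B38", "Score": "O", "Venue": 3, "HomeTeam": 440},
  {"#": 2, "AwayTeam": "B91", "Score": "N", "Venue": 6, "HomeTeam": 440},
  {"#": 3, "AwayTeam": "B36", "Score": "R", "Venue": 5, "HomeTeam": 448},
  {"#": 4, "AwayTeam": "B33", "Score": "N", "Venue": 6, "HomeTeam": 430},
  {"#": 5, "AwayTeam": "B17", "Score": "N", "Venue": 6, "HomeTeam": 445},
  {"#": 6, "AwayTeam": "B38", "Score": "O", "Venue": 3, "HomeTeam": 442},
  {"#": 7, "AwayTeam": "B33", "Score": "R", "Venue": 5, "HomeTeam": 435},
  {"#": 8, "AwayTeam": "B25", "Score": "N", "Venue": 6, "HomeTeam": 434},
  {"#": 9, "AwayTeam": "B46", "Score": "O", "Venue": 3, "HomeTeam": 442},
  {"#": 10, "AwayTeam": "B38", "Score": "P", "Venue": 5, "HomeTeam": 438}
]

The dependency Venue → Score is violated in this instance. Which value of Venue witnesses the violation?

5

Venue=3: rows 1, 6, 9 → Score = O, O, O ✓
Venue=6: rows 2, 4, 5, 8 → Score = N, N, N, N ✓
Venue=5: rows 3, 7, 10 → Score takes values {R, P} — violation
The only Venue value with inconsistent Score is Venue=5.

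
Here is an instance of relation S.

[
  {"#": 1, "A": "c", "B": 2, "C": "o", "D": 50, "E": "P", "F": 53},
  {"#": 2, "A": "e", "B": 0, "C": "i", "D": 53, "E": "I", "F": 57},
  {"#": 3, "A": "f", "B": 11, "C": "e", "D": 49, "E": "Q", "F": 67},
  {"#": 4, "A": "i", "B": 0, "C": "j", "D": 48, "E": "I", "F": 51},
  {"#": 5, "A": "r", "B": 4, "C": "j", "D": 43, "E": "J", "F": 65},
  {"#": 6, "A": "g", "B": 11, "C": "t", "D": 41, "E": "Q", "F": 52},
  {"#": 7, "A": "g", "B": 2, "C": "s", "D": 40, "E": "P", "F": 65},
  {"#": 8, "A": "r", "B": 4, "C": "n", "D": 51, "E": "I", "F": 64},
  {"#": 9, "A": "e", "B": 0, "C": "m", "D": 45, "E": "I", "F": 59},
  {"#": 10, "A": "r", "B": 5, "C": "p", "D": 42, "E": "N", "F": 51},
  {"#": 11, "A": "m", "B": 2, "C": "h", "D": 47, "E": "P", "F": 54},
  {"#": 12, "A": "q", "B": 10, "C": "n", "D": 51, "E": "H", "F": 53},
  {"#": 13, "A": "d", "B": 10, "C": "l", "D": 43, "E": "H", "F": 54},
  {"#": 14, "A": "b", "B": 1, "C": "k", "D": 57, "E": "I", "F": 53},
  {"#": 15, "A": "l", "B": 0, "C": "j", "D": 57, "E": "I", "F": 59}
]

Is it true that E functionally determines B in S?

No

E=P: rows 1, 7, 11 → B = 2, 2, 2 ✓
E=I: rows 2, 4, 8, 9, 14, 15 → B takes values {0, 4, 1} — violation
E=Q: rows 3, 6 → B = 11, 11 ✓
E=J: row 5 → B = 4 ✓
E=N: row 10 → B = 5 ✓
E=H: rows 12, 13 → B = 10, 10 ✓
Two rows agree on E but differ on B, so E → B does not hold.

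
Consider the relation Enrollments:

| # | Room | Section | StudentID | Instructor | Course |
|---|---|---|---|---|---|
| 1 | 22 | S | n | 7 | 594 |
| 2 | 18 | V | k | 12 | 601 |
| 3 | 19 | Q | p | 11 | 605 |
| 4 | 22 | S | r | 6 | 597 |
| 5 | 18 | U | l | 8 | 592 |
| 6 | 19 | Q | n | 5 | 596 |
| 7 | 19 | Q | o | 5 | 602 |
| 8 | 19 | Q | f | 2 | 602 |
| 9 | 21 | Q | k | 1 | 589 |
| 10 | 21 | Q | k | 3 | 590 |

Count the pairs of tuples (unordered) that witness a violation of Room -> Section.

1

Room=22: all 2 rows agree on Section — 0 pairs.
Room=18: violating pairs (2,5) — 1 pair.
Room=19: all 4 rows agree on Section — 0 pairs.
Room=21: all 2 rows agree on Section — 0 pairs.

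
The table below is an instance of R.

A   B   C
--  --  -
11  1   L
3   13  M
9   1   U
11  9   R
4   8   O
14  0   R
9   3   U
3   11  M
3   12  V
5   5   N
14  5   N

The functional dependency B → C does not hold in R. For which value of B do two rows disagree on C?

1

B=1: 2 rows → C takes values {L, U} — violation
B=13: 1 row → C = M ✓
B=9: 1 row → C = R ✓
B=8: 1 row → C = O ✓
B=0: 1 row → C = R ✓
B=3: 1 row → C = U ✓
B=11: 1 row → C = M ✓
B=12: 1 row → C = V ✓
B=5: 2 rows → C = N, N ✓
The only B value with inconsistent C is B=1.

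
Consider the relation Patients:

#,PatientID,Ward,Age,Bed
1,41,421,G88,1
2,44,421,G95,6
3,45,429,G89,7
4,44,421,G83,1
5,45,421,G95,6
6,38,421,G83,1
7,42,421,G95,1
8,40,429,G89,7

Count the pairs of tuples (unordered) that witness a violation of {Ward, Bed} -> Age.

(Ward=421, Bed=1): violating pairs (1,4), (1,6), (1,7), (4,7), (6,7) — 5 pairs.
(Ward=421, Bed=6): all 2 rows agree on Age — 0 pairs.
(Ward=429, Bed=7): all 2 rows agree on Age — 0 pairs.

5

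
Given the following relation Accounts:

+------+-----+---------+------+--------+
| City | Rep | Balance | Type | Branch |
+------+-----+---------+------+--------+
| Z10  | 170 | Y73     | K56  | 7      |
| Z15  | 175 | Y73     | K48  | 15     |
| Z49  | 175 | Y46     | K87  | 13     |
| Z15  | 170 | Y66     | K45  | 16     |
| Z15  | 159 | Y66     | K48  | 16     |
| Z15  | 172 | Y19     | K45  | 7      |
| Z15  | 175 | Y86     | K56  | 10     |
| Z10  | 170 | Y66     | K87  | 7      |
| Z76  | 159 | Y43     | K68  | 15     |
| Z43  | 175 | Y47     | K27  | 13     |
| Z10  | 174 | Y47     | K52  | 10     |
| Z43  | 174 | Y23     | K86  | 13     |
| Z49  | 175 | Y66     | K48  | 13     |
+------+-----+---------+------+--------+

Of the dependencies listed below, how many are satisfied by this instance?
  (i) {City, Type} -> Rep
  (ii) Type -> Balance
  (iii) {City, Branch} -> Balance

0

(i) {City, Type} -> Rep: (City=Z15, Type=K48): 2 rows → Rep takes values {175, 159} — violation; (City=Z15, Type=K45): 2 rows → Rep takes values {170, 172} — violation — fails.
(ii) Type -> Balance: Type=K56: 2 rows → Balance takes values {Y73, Y86} — violation; Type=K48: 3 rows → Balance takes values {Y73, Y66} — violation; Type=K87: 2 rows → Balance takes values {Y46, Y66} — violation; Type=K45: 2 rows → Balance takes values {Y66, Y19} — violation — fails.
(iii) {City, Branch} -> Balance: (City=Z10, Branch=7): 2 rows → Balance takes values {Y73, Y66} — violation; (City=Z49, Branch=13): 2 rows → Balance takes values {Y46, Y66} — violation; (City=Z43, Branch=13): 2 rows → Balance takes values {Y47, Y23} — violation — fails.
None of the 3 dependencies hold.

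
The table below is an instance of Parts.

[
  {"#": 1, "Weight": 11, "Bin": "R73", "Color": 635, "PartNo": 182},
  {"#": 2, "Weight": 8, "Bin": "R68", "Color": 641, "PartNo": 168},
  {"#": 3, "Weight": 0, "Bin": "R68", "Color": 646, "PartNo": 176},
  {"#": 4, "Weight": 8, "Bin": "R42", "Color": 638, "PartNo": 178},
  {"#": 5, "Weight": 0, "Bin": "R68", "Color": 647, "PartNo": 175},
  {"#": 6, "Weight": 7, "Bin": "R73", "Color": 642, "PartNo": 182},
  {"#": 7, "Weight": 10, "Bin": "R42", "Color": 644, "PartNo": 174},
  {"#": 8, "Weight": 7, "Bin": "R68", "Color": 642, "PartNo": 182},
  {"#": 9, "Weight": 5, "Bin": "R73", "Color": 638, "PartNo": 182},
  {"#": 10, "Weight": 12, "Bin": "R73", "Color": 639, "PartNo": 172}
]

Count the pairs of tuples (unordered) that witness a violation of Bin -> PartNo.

10

Bin=R73: violating pairs (1,10), (6,10), (9,10) — 3 pairs.
Bin=R68: violating pairs (2,3), (2,5), (2,8), (3,5), (3,8), (5,8) — 6 pairs.
Bin=R42: violating pairs (4,7) — 1 pair.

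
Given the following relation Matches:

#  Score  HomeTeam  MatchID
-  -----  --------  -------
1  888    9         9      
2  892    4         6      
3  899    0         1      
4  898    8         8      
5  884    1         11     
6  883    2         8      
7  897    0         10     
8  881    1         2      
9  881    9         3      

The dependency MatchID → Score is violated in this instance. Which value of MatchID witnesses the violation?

MatchID=9: row 1 → Score = 888 ✓
MatchID=6: row 2 → Score = 892 ✓
MatchID=1: row 3 → Score = 899 ✓
MatchID=8: rows 4, 6 → Score takes values {898, 883} — violation
MatchID=11: row 5 → Score = 884 ✓
MatchID=10: row 7 → Score = 897 ✓
MatchID=2: row 8 → Score = 881 ✓
MatchID=3: row 9 → Score = 881 ✓
The only MatchID value with inconsistent Score is MatchID=8.

8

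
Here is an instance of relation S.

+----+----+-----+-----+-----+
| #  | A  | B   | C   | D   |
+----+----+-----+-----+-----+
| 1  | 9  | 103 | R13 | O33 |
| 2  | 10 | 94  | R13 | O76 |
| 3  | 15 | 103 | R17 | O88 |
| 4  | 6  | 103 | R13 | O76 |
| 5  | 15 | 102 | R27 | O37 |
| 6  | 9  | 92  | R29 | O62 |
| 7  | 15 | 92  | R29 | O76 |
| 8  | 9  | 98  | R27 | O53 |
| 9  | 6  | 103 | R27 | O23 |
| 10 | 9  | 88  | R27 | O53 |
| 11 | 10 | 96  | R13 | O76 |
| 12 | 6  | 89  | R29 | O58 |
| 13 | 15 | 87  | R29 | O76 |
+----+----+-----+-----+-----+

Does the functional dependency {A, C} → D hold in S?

Yes

(A=9, C=R13): row 1 → D = O33 ✓
(A=10, C=R13): rows 2, 11 → D = O76, O76 ✓
(A=15, C=R17): row 3 → D = O88 ✓
(A=6, C=R13): row 4 → D = O76 ✓
(A=15, C=R27): row 5 → D = O37 ✓
(A=9, C=R29): row 6 → D = O62 ✓
(A=15, C=R29): rows 7, 13 → D = O76, O76 ✓
(A=9, C=R27): rows 8, 10 → D = O53, O53 ✓
(A=6, C=R27): row 9 → D = O23 ✓
(A=6, C=R29): row 12 → D = O58 ✓
Every {A, C} value is associated with a single D value, so {A, C} → D holds.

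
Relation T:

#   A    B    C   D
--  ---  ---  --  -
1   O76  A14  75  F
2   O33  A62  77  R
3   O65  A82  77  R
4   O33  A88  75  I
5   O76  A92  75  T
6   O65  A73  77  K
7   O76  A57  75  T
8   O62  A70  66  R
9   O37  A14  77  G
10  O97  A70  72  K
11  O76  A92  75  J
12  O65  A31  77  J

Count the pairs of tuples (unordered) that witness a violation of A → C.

A=O76: all 4 rows agree on C — 0 pairs.
A=O33: violating pairs (2,4) — 1 pair.
A=O65: all 3 rows agree on C — 0 pairs.

1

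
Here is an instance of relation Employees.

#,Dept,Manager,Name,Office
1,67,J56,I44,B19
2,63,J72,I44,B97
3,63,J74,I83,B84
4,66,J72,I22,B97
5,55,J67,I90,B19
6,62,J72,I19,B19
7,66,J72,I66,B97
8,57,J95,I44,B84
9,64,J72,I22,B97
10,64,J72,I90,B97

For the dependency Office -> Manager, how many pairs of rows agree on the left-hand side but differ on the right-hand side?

4

Office=B19: violating pairs (1,5), (1,6), (5,6) — 3 pairs.
Office=B97: all 5 rows agree on Manager — 0 pairs.
Office=B84: violating pairs (3,8) — 1 pair.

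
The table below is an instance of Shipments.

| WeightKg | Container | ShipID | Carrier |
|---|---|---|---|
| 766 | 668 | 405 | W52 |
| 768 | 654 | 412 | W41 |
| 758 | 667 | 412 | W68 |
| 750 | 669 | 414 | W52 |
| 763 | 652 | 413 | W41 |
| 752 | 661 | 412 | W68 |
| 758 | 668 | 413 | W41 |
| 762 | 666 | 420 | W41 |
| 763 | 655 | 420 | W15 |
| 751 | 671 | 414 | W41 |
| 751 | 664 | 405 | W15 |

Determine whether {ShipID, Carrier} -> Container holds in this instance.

(ShipID=405, Carrier=W52): 1 row → Container = 668 ✓
(ShipID=412, Carrier=W41): 1 row → Container = 654 ✓
(ShipID=412, Carrier=W68): 2 rows → Container takes values {667, 661} — violation
(ShipID=414, Carrier=W52): 1 row → Container = 669 ✓
(ShipID=413, Carrier=W41): 2 rows → Container takes values {652, 668} — violation
(ShipID=420, Carrier=W41): 1 row → Container = 666 ✓
(ShipID=420, Carrier=W15): 1 row → Container = 655 ✓
(ShipID=414, Carrier=W41): 1 row → Container = 671 ✓
(ShipID=405, Carrier=W15): 1 row → Container = 664 ✓
Two rows agree on {ShipID, Carrier} but differ on Container, so {ShipID, Carrier} -> Container does not hold.

No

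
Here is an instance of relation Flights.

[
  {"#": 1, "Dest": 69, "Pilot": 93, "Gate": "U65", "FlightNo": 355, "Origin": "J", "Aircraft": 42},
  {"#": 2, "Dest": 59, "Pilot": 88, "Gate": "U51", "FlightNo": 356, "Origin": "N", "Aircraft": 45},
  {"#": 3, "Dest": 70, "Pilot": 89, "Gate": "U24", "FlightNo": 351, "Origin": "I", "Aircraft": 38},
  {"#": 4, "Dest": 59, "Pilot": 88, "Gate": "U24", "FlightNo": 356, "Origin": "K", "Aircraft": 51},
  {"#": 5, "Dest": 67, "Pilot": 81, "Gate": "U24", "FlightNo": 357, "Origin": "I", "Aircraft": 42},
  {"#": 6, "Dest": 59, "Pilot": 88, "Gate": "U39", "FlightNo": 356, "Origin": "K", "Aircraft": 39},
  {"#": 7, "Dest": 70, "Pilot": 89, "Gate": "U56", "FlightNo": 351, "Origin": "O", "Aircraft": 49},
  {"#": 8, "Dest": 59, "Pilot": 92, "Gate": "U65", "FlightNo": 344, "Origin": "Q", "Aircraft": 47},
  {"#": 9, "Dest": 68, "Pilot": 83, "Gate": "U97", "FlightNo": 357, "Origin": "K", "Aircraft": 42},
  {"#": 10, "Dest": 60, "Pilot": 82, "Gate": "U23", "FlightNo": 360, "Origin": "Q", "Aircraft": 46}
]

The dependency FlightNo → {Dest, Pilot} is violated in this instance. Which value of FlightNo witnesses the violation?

357

FlightNo=355: row 1 → {Dest,Pilot} = (69, 93) ✓
FlightNo=356: rows 2, 4, 6 → {Dest,Pilot} = (59, 88), (59, 88), (59, 88) ✓
FlightNo=351: rows 3, 7 → {Dest,Pilot} = (70, 89), (70, 89) ✓
FlightNo=357: rows 5, 9 → {Dest,Pilot} takes values {(67, 81), (68, 83)} — violation
FlightNo=344: row 8 → {Dest,Pilot} = (59, 92) ✓
FlightNo=360: row 10 → {Dest,Pilot} = (60, 82) ✓
The only FlightNo value with inconsistent RHS is FlightNo=357.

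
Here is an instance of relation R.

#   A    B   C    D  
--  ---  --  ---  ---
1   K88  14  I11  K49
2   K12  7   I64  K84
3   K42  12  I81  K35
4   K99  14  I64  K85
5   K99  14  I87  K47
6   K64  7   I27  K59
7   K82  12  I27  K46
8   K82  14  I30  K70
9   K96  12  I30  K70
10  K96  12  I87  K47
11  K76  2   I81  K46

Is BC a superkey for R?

Yes

All 11 rows have distinct BC values, so BC → (all attributes) holds and BC is a superkey.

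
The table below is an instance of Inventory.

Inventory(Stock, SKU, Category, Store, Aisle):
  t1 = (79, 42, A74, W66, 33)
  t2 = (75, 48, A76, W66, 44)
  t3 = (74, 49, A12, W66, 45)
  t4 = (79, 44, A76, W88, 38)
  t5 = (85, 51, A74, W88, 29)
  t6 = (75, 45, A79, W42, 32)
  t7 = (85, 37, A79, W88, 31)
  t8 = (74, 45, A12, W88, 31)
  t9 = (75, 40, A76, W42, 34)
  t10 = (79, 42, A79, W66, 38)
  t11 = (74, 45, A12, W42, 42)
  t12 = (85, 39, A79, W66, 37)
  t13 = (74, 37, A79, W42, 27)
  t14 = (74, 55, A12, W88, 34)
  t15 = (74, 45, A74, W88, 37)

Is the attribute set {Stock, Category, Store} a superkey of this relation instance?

No

Rows 8 and 14 have the same {Stock, Category, Store} value (Stock=74, Category=A12, Store=W88) but are distinct tuples, so {Stock, Category, Store} does not determine every attribute — not a superkey.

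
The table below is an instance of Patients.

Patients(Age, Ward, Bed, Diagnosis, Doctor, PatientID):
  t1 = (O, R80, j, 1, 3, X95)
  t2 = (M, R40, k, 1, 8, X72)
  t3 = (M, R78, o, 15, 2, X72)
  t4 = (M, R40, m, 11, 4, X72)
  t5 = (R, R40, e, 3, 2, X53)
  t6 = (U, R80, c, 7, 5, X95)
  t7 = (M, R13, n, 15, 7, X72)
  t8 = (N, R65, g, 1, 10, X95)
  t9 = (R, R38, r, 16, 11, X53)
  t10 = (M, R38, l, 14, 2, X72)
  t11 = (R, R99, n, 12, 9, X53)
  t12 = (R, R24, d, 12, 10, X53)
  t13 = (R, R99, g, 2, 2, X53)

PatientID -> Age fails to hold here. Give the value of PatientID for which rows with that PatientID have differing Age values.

X95

PatientID=X95: rows 1, 6, 8 → Age takes values {O, U, N} — violation
PatientID=X72: rows 2, 3, 4, 7, 10 → Age = M, M, M, M, M ✓
PatientID=X53: rows 5, 9, 11, 12, 13 → Age = R, R, R, R, R ✓
The only PatientID value with inconsistent Age is PatientID=X95.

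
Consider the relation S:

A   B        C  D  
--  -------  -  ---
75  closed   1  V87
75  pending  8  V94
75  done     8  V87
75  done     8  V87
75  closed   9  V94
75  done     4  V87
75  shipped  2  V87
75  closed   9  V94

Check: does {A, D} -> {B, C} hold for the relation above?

No

(A=75, D=V87): 5 rows → {B,C} takes values {(closed, 1), (done, 8), (done, 4), (shipped, 2)} — violation
(A=75, D=V94): 3 rows → {B,C} takes values {(pending, 8), (closed, 9)} — violation
Two rows agree on {A, D} but differ on {B, C}, so {A, D} -> {B, C} does not hold.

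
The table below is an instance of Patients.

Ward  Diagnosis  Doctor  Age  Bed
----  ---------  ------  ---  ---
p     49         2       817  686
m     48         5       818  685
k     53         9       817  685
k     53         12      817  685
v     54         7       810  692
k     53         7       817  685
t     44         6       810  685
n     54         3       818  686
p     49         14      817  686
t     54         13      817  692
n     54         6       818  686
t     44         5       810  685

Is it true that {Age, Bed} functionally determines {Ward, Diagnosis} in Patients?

Yes

(Age=817, Bed=686): 2 rows → {Ward,Diagnosis} = (p, 49), (p, 49) ✓
(Age=818, Bed=685): 1 row → {Ward,Diagnosis} = (m, 48) ✓
(Age=817, Bed=685): 3 rows → {Ward,Diagnosis} = (k, 53), (k, 53), (k, 53) ✓
(Age=810, Bed=692): 1 row → {Ward,Diagnosis} = (v, 54) ✓
(Age=810, Bed=685): 2 rows → {Ward,Diagnosis} = (t, 44), (t, 44) ✓
(Age=818, Bed=686): 2 rows → {Ward,Diagnosis} = (n, 54), (n, 54) ✓
(Age=817, Bed=692): 1 row → {Ward,Diagnosis} = (t, 54) ✓
Every {Age, Bed} value is associated with a single {Ward, Diagnosis} value, so {Age, Bed} → {Ward, Diagnosis} holds.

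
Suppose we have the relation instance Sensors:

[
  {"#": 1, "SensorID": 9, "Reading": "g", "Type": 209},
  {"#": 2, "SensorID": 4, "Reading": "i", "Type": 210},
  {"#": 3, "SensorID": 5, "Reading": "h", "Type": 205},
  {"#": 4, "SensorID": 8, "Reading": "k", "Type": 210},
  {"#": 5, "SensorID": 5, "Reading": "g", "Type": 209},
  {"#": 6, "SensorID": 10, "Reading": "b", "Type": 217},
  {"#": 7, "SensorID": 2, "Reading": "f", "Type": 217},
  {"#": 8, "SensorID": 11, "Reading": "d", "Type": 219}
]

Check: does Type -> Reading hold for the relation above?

Type=209: rows 1, 5 → Reading = g, g ✓
Type=210: rows 2, 4 → Reading takes values {i, k} — violation
Type=205: row 3 → Reading = h ✓
Type=217: rows 6, 7 → Reading takes values {b, f} — violation
Type=219: row 8 → Reading = d ✓
Two rows agree on Type but differ on Reading, so Type -> Reading does not hold.

No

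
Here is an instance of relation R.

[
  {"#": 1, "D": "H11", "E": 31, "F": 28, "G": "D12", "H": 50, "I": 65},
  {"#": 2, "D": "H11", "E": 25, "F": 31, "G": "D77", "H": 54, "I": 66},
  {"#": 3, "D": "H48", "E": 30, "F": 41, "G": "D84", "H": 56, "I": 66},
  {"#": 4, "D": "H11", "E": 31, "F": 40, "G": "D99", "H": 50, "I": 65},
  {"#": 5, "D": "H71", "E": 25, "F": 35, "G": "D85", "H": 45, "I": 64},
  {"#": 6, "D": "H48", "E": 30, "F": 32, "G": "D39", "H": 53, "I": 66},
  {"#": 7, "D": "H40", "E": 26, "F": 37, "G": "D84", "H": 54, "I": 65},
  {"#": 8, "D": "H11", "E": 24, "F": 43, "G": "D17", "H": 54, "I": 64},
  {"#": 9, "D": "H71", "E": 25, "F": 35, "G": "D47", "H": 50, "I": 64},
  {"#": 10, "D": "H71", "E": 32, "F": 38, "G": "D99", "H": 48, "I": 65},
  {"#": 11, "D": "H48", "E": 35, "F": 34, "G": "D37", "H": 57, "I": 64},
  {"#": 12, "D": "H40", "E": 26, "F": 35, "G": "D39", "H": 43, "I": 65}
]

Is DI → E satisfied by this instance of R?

Yes

(D=H11, I=65): rows 1, 4 → E = 31, 31 ✓
(D=H11, I=66): row 2 → E = 25 ✓
(D=H48, I=66): rows 3, 6 → E = 30, 30 ✓
(D=H71, I=64): rows 5, 9 → E = 25, 25 ✓
(D=H40, I=65): rows 7, 12 → E = 26, 26 ✓
(D=H11, I=64): row 8 → E = 24 ✓
(D=H71, I=65): row 10 → E = 32 ✓
(D=H48, I=64): row 11 → E = 35 ✓
Every DI value is associated with a single E value, so DI → E holds.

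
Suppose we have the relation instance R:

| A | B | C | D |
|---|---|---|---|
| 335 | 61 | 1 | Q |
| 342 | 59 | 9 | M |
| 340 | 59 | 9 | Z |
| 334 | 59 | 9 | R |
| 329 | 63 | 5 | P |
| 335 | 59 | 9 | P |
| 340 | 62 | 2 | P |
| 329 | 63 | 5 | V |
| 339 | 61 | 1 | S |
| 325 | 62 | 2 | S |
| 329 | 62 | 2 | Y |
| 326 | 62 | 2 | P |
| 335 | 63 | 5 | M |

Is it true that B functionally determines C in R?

B=61: 2 rows → C = 1, 1 ✓
B=59: 4 rows → C = 9, 9, 9, 9 ✓
B=63: 3 rows → C = 5, 5, 5 ✓
B=62: 4 rows → C = 2, 2, 2, 2 ✓
Every B value is associated with a single C value, so B -> C holds.

Yes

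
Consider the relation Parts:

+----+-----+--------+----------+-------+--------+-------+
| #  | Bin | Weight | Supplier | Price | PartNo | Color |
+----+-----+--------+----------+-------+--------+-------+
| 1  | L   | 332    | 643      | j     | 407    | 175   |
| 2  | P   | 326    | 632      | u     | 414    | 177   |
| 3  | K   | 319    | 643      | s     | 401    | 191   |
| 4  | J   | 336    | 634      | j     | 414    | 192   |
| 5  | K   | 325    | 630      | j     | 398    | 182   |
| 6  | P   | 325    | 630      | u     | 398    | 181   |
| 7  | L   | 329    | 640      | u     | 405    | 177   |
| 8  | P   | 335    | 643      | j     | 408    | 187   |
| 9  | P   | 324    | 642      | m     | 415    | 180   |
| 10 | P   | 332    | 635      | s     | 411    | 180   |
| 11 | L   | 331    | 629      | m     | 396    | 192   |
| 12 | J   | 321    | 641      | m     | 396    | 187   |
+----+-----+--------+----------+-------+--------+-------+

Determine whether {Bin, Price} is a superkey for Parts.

Rows 2 and 6 have the same {Bin, Price} value (Bin=P, Price=u) but are distinct tuples, so {Bin, Price} does not determine every attribute — not a superkey.

No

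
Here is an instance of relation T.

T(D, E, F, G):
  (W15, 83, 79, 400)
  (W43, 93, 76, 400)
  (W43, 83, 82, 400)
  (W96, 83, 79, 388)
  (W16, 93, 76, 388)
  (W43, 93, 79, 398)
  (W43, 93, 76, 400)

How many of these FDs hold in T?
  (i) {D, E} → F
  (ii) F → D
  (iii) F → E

0

(i) {D, E} → F: (D=W43, E=93): 3 rows → F takes values {76, 79} — violation — fails.
(ii) F → D: F=79: 3 rows → D takes values {W15, W96, W43} — violation; F=76: 3 rows → D takes values {W43, W16} — violation — fails.
(iii) F → E: F=79: 3 rows → E takes values {83, 93} — violation — fails.
None of the 3 dependencies hold.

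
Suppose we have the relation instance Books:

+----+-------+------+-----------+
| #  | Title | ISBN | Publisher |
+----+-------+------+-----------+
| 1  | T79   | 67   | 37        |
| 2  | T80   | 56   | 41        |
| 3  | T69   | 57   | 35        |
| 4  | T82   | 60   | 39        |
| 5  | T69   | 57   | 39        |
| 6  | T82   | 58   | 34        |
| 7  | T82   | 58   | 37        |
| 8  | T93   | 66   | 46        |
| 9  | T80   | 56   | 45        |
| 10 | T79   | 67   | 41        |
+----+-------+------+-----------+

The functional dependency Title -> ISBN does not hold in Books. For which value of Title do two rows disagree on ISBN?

Title=T79: rows 1, 10 → ISBN = 67, 67 ✓
Title=T80: rows 2, 9 → ISBN = 56, 56 ✓
Title=T69: rows 3, 5 → ISBN = 57, 57 ✓
Title=T82: rows 4, 6, 7 → ISBN takes values {60, 58} — violation
Title=T93: row 8 → ISBN = 66 ✓
The only Title value with inconsistent ISBN is Title=T82.

T82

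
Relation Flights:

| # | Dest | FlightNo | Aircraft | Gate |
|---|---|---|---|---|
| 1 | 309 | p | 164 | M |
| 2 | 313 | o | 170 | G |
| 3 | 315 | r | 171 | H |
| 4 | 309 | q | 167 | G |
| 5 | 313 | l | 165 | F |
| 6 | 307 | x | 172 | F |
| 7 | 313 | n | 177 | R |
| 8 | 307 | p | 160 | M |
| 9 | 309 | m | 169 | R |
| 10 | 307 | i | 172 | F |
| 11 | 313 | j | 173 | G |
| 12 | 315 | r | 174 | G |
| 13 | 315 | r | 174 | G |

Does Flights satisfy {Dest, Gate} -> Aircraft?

No

(Dest=309, Gate=M): row 1 → Aircraft = 164 ✓
(Dest=313, Gate=G): rows 2, 11 → Aircraft takes values {170, 173} — violation
(Dest=315, Gate=H): row 3 → Aircraft = 171 ✓
(Dest=309, Gate=G): row 4 → Aircraft = 167 ✓
(Dest=313, Gate=F): row 5 → Aircraft = 165 ✓
(Dest=307, Gate=F): rows 6, 10 → Aircraft = 172, 172 ✓
(Dest=313, Gate=R): row 7 → Aircraft = 177 ✓
(Dest=307, Gate=M): row 8 → Aircraft = 160 ✓
(Dest=309, Gate=R): row 9 → Aircraft = 169 ✓
(Dest=315, Gate=G): rows 12, 13 → Aircraft = 174, 174 ✓
Two rows agree on {Dest, Gate} but differ on Aircraft, so {Dest, Gate} -> Aircraft does not hold.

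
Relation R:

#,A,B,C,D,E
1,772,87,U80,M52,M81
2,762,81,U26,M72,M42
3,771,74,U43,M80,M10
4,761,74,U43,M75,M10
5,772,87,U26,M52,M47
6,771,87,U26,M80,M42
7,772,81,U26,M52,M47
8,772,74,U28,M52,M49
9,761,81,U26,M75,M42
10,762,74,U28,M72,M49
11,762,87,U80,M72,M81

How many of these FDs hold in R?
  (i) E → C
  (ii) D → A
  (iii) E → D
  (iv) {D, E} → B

(i) E → C: every LHS value maps to a single RHS value — holds.
(ii) D → A: every LHS value maps to a single RHS value — holds.
(iii) E → D: E=M81: rows 1, 11 → D takes values {M52, M72} — violation; E=M42: rows 2, 6, 9 → D takes values {M72, M80, M75} — violation; E=M10: rows 3, 4 → D takes values {M80, M75} — violation; E=M49: rows 8, 10 → D takes values {M52, M72} — violation — fails.
(iv) {D, E} → B: (D=M52, E=M47): rows 5, 7 → B takes values {87, 81} — violation — fails.
2 of the 4 dependencies hold.

2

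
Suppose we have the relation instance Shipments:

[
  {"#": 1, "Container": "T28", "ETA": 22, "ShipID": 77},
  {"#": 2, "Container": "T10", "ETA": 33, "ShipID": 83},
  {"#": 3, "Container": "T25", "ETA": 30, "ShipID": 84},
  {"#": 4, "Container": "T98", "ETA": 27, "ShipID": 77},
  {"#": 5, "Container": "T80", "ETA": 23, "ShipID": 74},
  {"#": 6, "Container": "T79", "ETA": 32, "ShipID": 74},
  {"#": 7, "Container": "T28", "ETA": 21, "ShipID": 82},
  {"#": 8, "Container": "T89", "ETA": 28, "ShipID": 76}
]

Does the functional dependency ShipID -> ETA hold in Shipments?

ShipID=77: rows 1, 4 → ETA takes values {22, 27} — violation
ShipID=83: row 2 → ETA = 33 ✓
ShipID=84: row 3 → ETA = 30 ✓
ShipID=74: rows 5, 6 → ETA takes values {23, 32} — violation
ShipID=82: row 7 → ETA = 21 ✓
ShipID=76: row 8 → ETA = 28 ✓
Two rows agree on ShipID but differ on ETA, so ShipID -> ETA does not hold.

No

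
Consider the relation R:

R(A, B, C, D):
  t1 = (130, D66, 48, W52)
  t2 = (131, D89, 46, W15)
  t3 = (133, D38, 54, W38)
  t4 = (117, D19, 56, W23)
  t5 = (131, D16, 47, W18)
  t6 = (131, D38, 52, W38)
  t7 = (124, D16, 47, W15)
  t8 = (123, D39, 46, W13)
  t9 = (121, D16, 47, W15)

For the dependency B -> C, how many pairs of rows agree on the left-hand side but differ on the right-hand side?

1

B=D38: violating pairs (3,6) — 1 pair.
B=D16: all 3 rows agree on C — 0 pairs.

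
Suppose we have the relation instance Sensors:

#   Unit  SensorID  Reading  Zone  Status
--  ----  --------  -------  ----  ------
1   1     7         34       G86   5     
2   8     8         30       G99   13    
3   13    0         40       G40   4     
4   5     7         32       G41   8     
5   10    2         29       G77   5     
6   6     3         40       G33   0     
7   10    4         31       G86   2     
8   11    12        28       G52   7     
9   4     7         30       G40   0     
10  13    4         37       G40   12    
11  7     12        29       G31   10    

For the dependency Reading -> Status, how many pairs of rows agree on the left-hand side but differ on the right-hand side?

3

Reading=30: violating pairs (2,9) — 1 pair.
Reading=40: violating pairs (3,6) — 1 pair.
Reading=29: violating pairs (5,11) — 1 pair.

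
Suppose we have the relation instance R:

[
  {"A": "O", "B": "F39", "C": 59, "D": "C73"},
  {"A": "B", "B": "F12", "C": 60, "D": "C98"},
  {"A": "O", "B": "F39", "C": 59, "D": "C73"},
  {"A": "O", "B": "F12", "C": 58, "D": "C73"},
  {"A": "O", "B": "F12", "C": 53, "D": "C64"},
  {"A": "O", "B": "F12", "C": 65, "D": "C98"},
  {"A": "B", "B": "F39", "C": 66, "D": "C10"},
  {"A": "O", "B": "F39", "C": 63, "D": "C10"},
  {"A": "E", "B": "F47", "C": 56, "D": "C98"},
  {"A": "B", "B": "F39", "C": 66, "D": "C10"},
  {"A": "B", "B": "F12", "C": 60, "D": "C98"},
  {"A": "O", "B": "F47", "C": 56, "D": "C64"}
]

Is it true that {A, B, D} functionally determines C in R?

Yes

(A=O, B=F39, D=C73): 2 rows → C = 59, 59 ✓
(A=B, B=F12, D=C98): 2 rows → C = 60, 60 ✓
(A=O, B=F12, D=C73): 1 row → C = 58 ✓
(A=O, B=F12, D=C64): 1 row → C = 53 ✓
(A=O, B=F12, D=C98): 1 row → C = 65 ✓
(A=B, B=F39, D=C10): 2 rows → C = 66, 66 ✓
(A=O, B=F39, D=C10): 1 row → C = 63 ✓
(A=E, B=F47, D=C98): 1 row → C = 56 ✓
(A=O, B=F47, D=C64): 1 row → C = 56 ✓
Every {A, B, D} value is associated with a single C value, so {A, B, D} -> C holds.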